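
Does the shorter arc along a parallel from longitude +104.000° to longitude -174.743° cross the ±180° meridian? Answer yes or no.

Naïve |-174.743 − 104.000| = 278.743° > 180°, so the shorter arc goes the other way round — across 180°.
Signed shortest Δλ = ((-174.743 − 104.000 + 180) mod 360) − 180 = 81.257°.
Going east by 81.257° from +104.000° passes through 180° before reaching -174.743°.

Yes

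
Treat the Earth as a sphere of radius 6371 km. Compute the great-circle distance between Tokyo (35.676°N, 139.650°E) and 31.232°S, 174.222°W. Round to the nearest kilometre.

8861 km

Δλ = -174.222 − 139.650 = -313.872°; wrapped into (−180°, 180°]: 46.128°.
Δφ = -31.232 − 35.676 = -66.908°.
a = sin²(Δφ/2) + cos φ₁ · cos φ₂ · sin²(Δλ/2) = 0.410500.
c = 2·atan2(√a, √(1−a)) = 1.39083 rad → d = 6371·c ≈ 8860.95 km.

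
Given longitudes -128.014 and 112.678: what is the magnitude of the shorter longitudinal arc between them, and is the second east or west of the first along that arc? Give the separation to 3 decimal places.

119.308° west

Raw difference: 112.678 − -128.014 = 240.692°.
Normalise into (−180°, 180°]: 240.692° − 360° = -119.308°.
Negative ⇒ the second point lies to the west; separation 119.308°.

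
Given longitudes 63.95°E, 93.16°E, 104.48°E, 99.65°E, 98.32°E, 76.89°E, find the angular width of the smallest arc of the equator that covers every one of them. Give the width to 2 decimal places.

Sort the longitudes: +63.95°, +76.89°, +93.16°, +98.32°, +99.65°, +104.48°.
Eastward gaps between consecutive values (wrapping around): 12.94°, 16.27°, 5.16°, 1.33°, 4.83°, 319.47°.
Largest gap = 319.47° ⇒ minimal covering band is its complement: 360° − 319.47° = 40.53°.
Band runs from +63.95° eastward to +104.48°.

40.53°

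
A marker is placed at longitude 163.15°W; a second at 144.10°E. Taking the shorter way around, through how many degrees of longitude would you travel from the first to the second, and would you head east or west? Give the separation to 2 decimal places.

52.75° west

Raw difference: 144.10 − -163.15 = 307.25°.
Normalise into (−180°, 180°]: 307.25° − 360° = -52.75°.
Negative ⇒ the second point lies to the west; separation 52.75°.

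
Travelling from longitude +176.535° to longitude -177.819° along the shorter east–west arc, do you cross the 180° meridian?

Yes

Naïve |-177.819 − 176.535| = 354.354° > 180°, so the shorter arc goes the other way round — across 180°.
Signed shortest Δλ = ((-177.819 − 176.535 + 180) mod 360) − 180 = 5.646°.
Going east by 5.646° from +176.535° passes through 180° before reaching -177.819°.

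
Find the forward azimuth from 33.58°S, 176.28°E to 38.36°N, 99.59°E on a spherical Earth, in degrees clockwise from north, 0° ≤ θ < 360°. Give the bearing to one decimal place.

309.0°

Δλ = 99.59 − 176.28 = -76.69°.
θ = atan2( sin Δλ · cos φ₂ , cos φ₁ · sin φ₂ − sin φ₁ · cos φ₂ · cos Δλ )
  = atan2(-0.76306, 0.61688) = -51.047° → normalised to [0°, 360°): 308.953°.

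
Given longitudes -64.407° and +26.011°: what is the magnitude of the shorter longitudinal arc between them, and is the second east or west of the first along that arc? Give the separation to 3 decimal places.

Raw difference: 26.011 − -64.407 = 90.418°.
Normalise into (−180°, 180°]: 90.418° stays 90.418°.
Positive ⇒ the second point lies to the east; separation 90.418°.

90.418° east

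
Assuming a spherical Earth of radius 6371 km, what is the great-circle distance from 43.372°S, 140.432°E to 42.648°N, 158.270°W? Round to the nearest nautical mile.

Δλ = -158.270 − 140.432 = -298.702°; wrapped into (−180°, 180°]: 61.298°.
Δφ = 42.648 − -43.372 = 86.020°.
a = sin²(Δφ/2) + cos φ₁ · cos φ₂ · sin²(Δλ/2) = 0.604241.
c = 2·atan2(√a, √(1−a)) = 1.78082 rad → d = 6371·c ≈ 11345.59 km ≈ 6126.13 nmi.

6126 nmi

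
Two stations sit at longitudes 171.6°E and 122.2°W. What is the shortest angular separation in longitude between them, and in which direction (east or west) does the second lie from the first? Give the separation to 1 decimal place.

Raw difference: -122.2 − 171.6 = -293.8°.
Normalise into (−180°, 180°]: -293.8° + 360° = 66.2°.
Positive ⇒ the second point lies to the east; separation 66.2°.

66.2° east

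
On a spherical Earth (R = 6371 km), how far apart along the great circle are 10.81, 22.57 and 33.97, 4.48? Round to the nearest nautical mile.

1709 nmi

Δλ = 4.48 − 22.57 = -18.09°.
Δφ = 33.97 − 10.81 = 23.16°.
a = sin²(Δφ/2) + cos φ₁ · cos φ₂ · sin²(Δλ/2) = 0.060428.
c = 2·atan2(√a, √(1−a)) = 0.49673 rad → d = 6371·c ≈ 3164.69 km ≈ 1708.80 nmi.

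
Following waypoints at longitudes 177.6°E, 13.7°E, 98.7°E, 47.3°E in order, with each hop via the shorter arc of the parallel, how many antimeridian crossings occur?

Leg 1: +177.6° → +13.7°, shortest Δλ = -163.9° (west) — does not cross 180°.
Leg 2: +13.7° → +98.7°, shortest Δλ = 85.0° (east) — does not cross 180°.
Leg 3: +98.7° → +47.3°, shortest Δλ = -51.4° (west) — does not cross 180°.
Total crossings: 0.

0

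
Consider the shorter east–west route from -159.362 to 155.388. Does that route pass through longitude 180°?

Naïve |155.388 − -159.362| = 314.75° > 180°, so the shorter arc goes the other way round — across 180°.
Signed shortest Δλ = ((155.388 − -159.362 + 180) mod 360) − 180 = -45.25°.
Going west by 45.25° from -159.362° passes through 180° before reaching +155.388°.

Yes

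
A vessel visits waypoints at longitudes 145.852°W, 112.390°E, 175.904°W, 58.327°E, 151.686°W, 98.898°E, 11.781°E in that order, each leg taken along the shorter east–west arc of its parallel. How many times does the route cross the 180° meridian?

Leg 1: -145.852° → +112.390°, shortest Δλ = -101.758° (west) — crosses 180°.
Leg 2: +112.390° → -175.904°, shortest Δλ = 71.706° (east) — crosses 180°.
Leg 3: -175.904° → +58.327°, shortest Δλ = -125.769° (west) — crosses 180°.
Leg 4: +58.327° → -151.686°, shortest Δλ = 149.987° (east) — crosses 180°.
Leg 5: -151.686° → +98.898°, shortest Δλ = -109.416° (west) — crosses 180°.
Leg 6: +98.898° → +11.781°, shortest Δλ = -87.117° (west) — does not cross 180°.
Total crossings: 5.

5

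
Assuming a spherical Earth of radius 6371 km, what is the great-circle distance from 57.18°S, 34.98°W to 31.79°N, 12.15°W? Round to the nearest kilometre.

10123 km

Δλ = -12.15 − -34.98 = 22.83°.
Δφ = 31.79 − -57.18 = 88.97°.
a = sin²(Δφ/2) + cos φ₁ · cos φ₂ · sin²(Δλ/2) = 0.509057.
c = 2·atan2(√a, √(1−a)) = 1.58891 rad → d = 6371·c ≈ 10122.96 km.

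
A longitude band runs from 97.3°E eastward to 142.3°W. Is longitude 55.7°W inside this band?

Band width going east from +97.3° to -142.3°: ((-142.3 − 97.3) mod 360) = 120.4°.
Offset of -55.7° east of the west edge: ((-55.7 − 97.3) mod 360) = 207.0°.
207.0° > 120.4° ⇒ outside.

No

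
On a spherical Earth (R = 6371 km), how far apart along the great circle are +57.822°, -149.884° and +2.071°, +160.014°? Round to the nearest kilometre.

Δλ = 160.014 − -149.884 = 309.898°; wrapped into (−180°, 180°]: -50.102°.
Δφ = 2.071 − 57.822 = -55.751°.
a = sin²(Δφ/2) + cos φ₁ · cos φ₂ · sin²(Δλ/2) = 0.314023.
c = 2·atan2(√a, √(1−a)) = 1.18968 rad → d = 6371·c ≈ 7579.47 km.

7579 km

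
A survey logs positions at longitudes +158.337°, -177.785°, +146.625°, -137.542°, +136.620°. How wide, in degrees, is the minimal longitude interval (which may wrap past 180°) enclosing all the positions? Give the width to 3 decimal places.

Sort the longitudes: -177.785°, -137.542°, +136.620°, +146.625°, +158.337°.
Eastward gaps between consecutive values (wrapping around): 40.243°, 274.162°, 10.005°, 11.712°, 23.878°.
Largest gap = 274.162° ⇒ minimal covering band is its complement: 360° − 274.162° = 85.838°.
Band runs from +136.620° eastward to -137.542°, crossing the antimeridian.

85.838°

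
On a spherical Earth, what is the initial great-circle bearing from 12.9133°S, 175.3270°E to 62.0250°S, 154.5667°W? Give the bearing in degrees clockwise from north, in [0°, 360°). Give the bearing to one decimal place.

Δλ = -154.5667 − 175.3270 = -329.8937°; wrapped into (−180°, 180°]: 30.1063°.
θ = atan2( sin Δλ · cos φ₂ , cos φ₁ · sin φ₂ − sin φ₁ · cos φ₂ · cos Δλ )
  = atan2(0.23530, -0.77013) = 163.011° → normalised to [0°, 360°): 163.011°.

163.0°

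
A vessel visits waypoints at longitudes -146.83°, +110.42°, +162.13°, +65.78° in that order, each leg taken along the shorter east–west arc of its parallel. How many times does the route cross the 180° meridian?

1

Leg 1: -146.83° → +110.42°, shortest Δλ = -102.75° (west) — crosses 180°.
Leg 2: +110.42° → +162.13°, shortest Δλ = 51.71° (east) — does not cross 180°.
Leg 3: +162.13° → +65.78°, shortest Δλ = -96.35° (west) — does not cross 180°.
Total crossings: 1.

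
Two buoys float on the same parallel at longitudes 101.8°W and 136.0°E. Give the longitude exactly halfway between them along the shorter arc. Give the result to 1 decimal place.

Signed shortest Δλ from -101.8° to +136.0° is -122.2°.
Midpoint longitude = -101.8° + (-122.2°)/2 = -101.8° − 61.1° = -162.9°.
(The naïve average (-101.8 + +136.0)/2 = 17.1° is on the wrong side of the globe.)

162.9°W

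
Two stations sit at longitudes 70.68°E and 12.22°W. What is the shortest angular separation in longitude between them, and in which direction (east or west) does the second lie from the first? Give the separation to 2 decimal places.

Raw difference: -12.22 − 70.68 = -82.9°.
Normalise into (−180°, 180°]: -82.9° stays -82.9°.
Negative ⇒ the second point lies to the west; separation 82.90°.

82.90° west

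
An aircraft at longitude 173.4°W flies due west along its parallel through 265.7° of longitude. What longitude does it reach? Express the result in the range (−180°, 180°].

Start at -173.4°; shift −265.7° → -439.1°.
-439.1° lies outside (−180°, 180°]; add 360° → -79.1°.

79.1°W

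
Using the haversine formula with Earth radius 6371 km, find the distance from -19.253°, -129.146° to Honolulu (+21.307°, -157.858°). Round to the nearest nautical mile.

Δλ = -157.858 − -129.146 = -28.712°.
Δφ = 21.307 − -19.253 = 40.560°.
a = sin²(Δφ/2) + cos φ₁ · cos φ₂ · sin²(Δλ/2) = 0.174209.
c = 2·atan2(√a, √(1−a)) = 0.86113 rad → d = 6371·c ≈ 5486.25 km ≈ 2962.34 nmi.

2962 nmi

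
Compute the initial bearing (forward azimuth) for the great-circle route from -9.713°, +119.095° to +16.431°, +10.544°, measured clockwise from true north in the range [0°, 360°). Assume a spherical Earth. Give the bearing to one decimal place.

284.0°

Δλ = 10.544 − 119.095 = -108.551°.
θ = atan2( sin Δλ · cos φ₂ , cos φ₁ · sin φ₂ − sin φ₁ · cos φ₂ · cos Δλ )
  = atan2(-0.90932, 0.22732) = -75.964° → normalised to [0°, 360°): 284.036°.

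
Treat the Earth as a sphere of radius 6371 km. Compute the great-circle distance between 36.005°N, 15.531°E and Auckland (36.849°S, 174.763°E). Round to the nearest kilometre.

Δλ = 174.763 − 15.531 = 159.232°.
Δφ = -36.849 − 36.005 = -72.854°.
a = sin²(Δφ/2) + cos φ₁ · cos φ₂ · sin²(Δλ/2) = 0.978915.
c = 2·atan2(√a, √(1−a)) = 2.85015 rad → d = 6371·c ≈ 18158.28 km.

18158 km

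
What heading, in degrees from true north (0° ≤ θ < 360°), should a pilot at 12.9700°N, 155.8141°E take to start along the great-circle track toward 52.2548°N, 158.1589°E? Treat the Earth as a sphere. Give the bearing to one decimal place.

2.3°

Δλ = 158.1589 − 155.8141 = 2.3448°.
θ = atan2( sin Δλ · cos φ₂ , cos φ₁ · sin φ₂ − sin φ₁ · cos φ₂ · cos Δλ )
  = atan2(0.02504, 0.63329) = 2.265° → normalised to [0°, 360°): 2.265°.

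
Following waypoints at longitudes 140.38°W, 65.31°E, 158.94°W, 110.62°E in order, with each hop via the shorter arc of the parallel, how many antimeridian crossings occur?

3

Leg 1: -140.38° → +65.31°, shortest Δλ = -154.31° (west) — crosses 180°.
Leg 2: +65.31° → -158.94°, shortest Δλ = 135.75° (east) — crosses 180°.
Leg 3: -158.94° → +110.62°, shortest Δλ = -90.44° (west) — crosses 180°.
Total crossings: 3.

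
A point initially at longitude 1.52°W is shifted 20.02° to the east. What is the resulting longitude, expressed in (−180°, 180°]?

18.50°E

Start at -1.52°; shift +20.02° → +18.50°.
+18.50° already lies in (−180°, 180°].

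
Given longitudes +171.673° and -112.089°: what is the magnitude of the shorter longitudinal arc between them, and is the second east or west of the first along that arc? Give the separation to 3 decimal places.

76.238° east

Raw difference: -112.089 − 171.673 = -283.762°.
Normalise into (−180°, 180°]: -283.762° + 360° = 76.238°.
Positive ⇒ the second point lies to the east; separation 76.238°.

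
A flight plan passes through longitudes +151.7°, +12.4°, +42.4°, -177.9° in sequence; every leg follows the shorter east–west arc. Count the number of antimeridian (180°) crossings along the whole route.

1

Leg 1: +151.7° → +12.4°, shortest Δλ = -139.3° (west) — does not cross 180°.
Leg 2: +12.4° → +42.4°, shortest Δλ = 30.0° (east) — does not cross 180°.
Leg 3: +42.4° → -177.9°, shortest Δλ = 139.7° (east) — crosses 180°.
Total crossings: 1.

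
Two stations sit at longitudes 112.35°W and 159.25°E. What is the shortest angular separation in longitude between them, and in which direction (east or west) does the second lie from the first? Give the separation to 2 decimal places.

Raw difference: 159.25 − -112.35 = 271.6°.
Normalise into (−180°, 180°]: 271.6° − 360° = -88.4°.
Negative ⇒ the second point lies to the west; separation 88.40°.

88.40° west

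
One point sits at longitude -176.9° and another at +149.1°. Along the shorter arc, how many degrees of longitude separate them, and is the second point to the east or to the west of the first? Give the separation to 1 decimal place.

34.0° west

Raw difference: 149.1 − -176.9 = 326.0°.
Normalise into (−180°, 180°]: 326.0° − 360° = -34.0°.
Negative ⇒ the second point lies to the west; separation 34.0°.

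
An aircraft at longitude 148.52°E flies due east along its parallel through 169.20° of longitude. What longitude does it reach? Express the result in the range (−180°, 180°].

42.28°W

Start at +148.52°; shift +169.20° → +317.72°.
+317.72° lies outside (−180°, 180°]; subtract 360° → -42.28°.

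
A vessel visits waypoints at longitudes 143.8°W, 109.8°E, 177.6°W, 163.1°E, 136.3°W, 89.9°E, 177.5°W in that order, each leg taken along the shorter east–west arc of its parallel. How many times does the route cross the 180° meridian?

Leg 1: -143.8° → +109.8°, shortest Δλ = -106.4° (west) — crosses 180°.
Leg 2: +109.8° → -177.6°, shortest Δλ = 72.6° (east) — crosses 180°.
Leg 3: -177.6° → +163.1°, shortest Δλ = -19.3° (west) — crosses 180°.
Leg 4: +163.1° → -136.3°, shortest Δλ = 60.6° (east) — crosses 180°.
Leg 5: -136.3° → +89.9°, shortest Δλ = -133.8° (west) — crosses 180°.
Leg 6: +89.9° → -177.5°, shortest Δλ = 92.6° (east) — crosses 180°.
Total crossings: 6.

6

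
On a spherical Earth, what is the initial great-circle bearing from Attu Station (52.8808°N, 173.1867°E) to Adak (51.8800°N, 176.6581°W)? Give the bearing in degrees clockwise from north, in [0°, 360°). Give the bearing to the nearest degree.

95°

Δλ = -176.6581 − 173.1867 = -349.8448°; wrapped into (−180°, 180°]: 10.1552°.
θ = atan2( sin Δλ · cos φ₂ , cos φ₁ · sin φ₂ − sin φ₁ · cos φ₂ · cos Δλ )
  = atan2(0.10884, -0.00975) = 95.121° → normalised to [0°, 360°): 95.121°.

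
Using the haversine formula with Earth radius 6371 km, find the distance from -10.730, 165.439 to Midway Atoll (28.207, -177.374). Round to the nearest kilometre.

4708 km

Δλ = -177.374 − 165.439 = -342.813°; wrapped into (−180°, 180°]: 17.187°.
Δφ = 28.207 − -10.730 = 38.937°.
a = sin²(Δφ/2) + cos φ₁ · cos φ₂ · sin²(Δλ/2) = 0.130413.
c = 2·atan2(√a, √(1−a)) = 0.73895 rad → d = 6371·c ≈ 4707.87 km.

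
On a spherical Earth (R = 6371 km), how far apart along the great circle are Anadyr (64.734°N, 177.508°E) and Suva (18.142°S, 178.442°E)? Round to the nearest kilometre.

Δλ = 178.442 − 177.508 = 0.934°.
Δφ = -18.142 − 64.734 = -82.876°.
a = sin²(Δφ/2) + cos φ₁ · cos φ₂ · sin²(Δλ/2) = 0.438018.
c = 2·atan2(√a, √(1−a)) = 1.44651 rad → d = 6371·c ≈ 9215.74 km.

9216 km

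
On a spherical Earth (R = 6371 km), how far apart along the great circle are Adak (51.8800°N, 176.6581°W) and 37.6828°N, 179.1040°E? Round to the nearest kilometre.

1613 km

Δλ = 179.1040 − -176.6581 = 355.7621°; wrapped into (−180°, 180°]: -4.2379°.
Δφ = 37.6828 − 51.8800 = -14.1972°.
a = sin²(Δφ/2) + cos φ₁ · cos φ₂ · sin²(Δλ/2) = 0.015939.
c = 2·atan2(√a, √(1−a)) = 0.25318 rad → d = 6371·c ≈ 1612.99 km.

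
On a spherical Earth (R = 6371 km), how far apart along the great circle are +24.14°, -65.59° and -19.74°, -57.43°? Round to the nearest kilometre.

4959 km

Δλ = -57.43 − -65.59 = 8.16°.
Δφ = -19.74 − 24.14 = -43.88°.
a = sin²(Δφ/2) + cos φ₁ · cos φ₂ · sin²(Δλ/2) = 0.143952.
c = 2·atan2(√a, √(1−a)) = 0.77832 rad → d = 6371·c ≈ 4958.65 km.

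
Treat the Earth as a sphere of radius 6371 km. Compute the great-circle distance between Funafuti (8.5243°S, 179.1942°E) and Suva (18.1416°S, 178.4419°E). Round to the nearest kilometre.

1072 km

Δλ = 178.4419 − 179.1942 = -0.7523°.
Δφ = -18.1416 − -8.5243 = -9.6173°.
a = sin²(Δφ/2) + cos φ₁ · cos φ₂ · sin²(Δλ/2) = 0.007068.
c = 2·atan2(√a, √(1−a)) = 0.16834 rad → d = 6371·c ≈ 1072.48 km.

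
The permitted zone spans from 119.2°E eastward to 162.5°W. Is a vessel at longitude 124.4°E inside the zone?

Yes

Band width going east from +119.2° to -162.5°: ((-162.5 − 119.2) mod 360) = 78.3°.
Offset of +124.4° east of the west edge: ((124.4 − 119.2) mod 360) = 5.2°.
5.2° ≤ 78.3° ⇒ inside.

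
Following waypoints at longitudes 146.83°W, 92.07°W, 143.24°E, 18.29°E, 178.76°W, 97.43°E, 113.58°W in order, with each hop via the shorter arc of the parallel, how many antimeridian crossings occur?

Leg 1: -146.83° → -92.07°, shortest Δλ = 54.76° (east) — does not cross 180°.
Leg 2: -92.07° → +143.24°, shortest Δλ = -124.69° (west) — crosses 180°.
Leg 3: +143.24° → +18.29°, shortest Δλ = -124.95° (west) — does not cross 180°.
Leg 4: +18.29° → -178.76°, shortest Δλ = 162.95° (east) — crosses 180°.
Leg 5: -178.76° → +97.43°, shortest Δλ = -83.81° (west) — crosses 180°.
Leg 6: +97.43° → -113.58°, shortest Δλ = 148.99° (east) — crosses 180°.
Total crossings: 4.

4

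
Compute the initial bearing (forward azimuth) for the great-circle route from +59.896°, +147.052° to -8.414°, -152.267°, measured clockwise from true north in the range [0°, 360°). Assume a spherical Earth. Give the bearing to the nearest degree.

120°

Δλ = -152.267 − 147.052 = -299.319°; wrapped into (−180°, 180°]: 60.681°.
θ = atan2( sin Δλ · cos φ₂ , cos φ₁ · sin φ₂ − sin φ₁ · cos φ₂ · cos Δλ )
  = atan2(0.86252, -0.49246) = 119.724° → normalised to [0°, 360°): 119.724°.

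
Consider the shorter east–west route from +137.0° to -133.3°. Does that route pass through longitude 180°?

Yes

Naïve |-133.3 − 137.0| = 270.3° > 180°, so the shorter arc goes the other way round — across 180°.
Signed shortest Δλ = ((-133.3 − 137.0 + 180) mod 360) − 180 = 89.7°.
Going east by 89.7° from +137.0° passes through 180° before reaching -133.3°.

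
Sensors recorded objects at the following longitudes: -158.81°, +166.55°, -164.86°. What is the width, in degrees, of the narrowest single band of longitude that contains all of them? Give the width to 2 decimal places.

34.64°

Sort the longitudes: -164.86°, -158.81°, +166.55°.
Eastward gaps between consecutive values (wrapping around): 6.05°, 325.36°, 28.59°.
Largest gap = 325.36° ⇒ minimal covering band is its complement: 360° − 325.36° = 34.64°.
Band runs from +166.55° eastward to -158.81°, crossing the antimeridian.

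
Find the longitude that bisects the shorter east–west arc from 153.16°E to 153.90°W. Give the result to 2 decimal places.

179.63°E

Signed shortest Δλ from +153.16° to -153.90° is +52.94°.
Midpoint longitude = +153.16° + (+52.94°)/2 = +153.16° + 26.47° = +179.63°.
(The naïve average (+153.16 + -153.90)/2 = -0.37° is on the wrong side of the globe.)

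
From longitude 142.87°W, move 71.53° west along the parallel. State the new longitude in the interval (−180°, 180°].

145.60°E

Start at -142.87°; shift −71.53° → -214.40°.
-214.40° lies outside (−180°, 180°]; add 360° → +145.60°.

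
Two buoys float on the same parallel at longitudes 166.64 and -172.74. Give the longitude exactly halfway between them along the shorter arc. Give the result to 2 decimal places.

Signed shortest Δλ from +166.64° to -172.74° is +20.62°.
Midpoint longitude = +166.64° + (+20.62°)/2 = +166.64° + 10.31° = +176.95°.
(The naïve average (+166.64 + -172.74)/2 = -3.05° is on the wrong side of the globe.)

+176.95°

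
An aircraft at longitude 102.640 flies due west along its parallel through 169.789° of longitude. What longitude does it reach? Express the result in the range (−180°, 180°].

Start at +102.640°; shift −169.789° → -67.149°.
-67.149° already lies in (−180°, 180°].

-67.149°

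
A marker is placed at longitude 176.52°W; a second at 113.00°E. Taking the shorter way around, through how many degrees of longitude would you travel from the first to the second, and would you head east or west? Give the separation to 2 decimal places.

70.48° west

Raw difference: 113.00 − -176.52 = 289.52°.
Normalise into (−180°, 180°]: 289.52° − 360° = -70.48°.
Negative ⇒ the second point lies to the west; separation 70.48°.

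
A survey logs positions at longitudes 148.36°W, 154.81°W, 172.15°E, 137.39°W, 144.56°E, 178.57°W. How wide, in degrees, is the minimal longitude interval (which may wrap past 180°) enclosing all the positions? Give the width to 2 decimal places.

Sort the longitudes: -178.57°, -154.81°, -148.36°, -137.39°, +144.56°, +172.15°.
Eastward gaps between consecutive values (wrapping around): 23.76°, 6.45°, 10.97°, 281.95°, 27.59°, 9.28°.
Largest gap = 281.95° ⇒ minimal covering band is its complement: 360° − 281.95° = 78.05°.
Band runs from +144.56° eastward to -137.39°, crossing the antimeridian.

78.05°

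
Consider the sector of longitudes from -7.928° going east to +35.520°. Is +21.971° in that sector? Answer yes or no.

Band width going east from -7.928° to +35.520°: ((35.520 − -7.928) mod 360) = 43.448°.
Offset of +21.971° east of the west edge: ((21.971 − -7.928) mod 360) = 29.899°.
29.899° ≤ 43.448° ⇒ inside.

Yes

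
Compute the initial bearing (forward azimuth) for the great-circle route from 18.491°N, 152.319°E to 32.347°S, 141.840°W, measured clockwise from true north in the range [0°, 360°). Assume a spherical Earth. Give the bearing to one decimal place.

Δλ = -141.840 − 152.319 = -294.159°; wrapped into (−180°, 180°]: 65.841°.
θ = atan2( sin Δλ · cos φ₂ , cos φ₁ · sin φ₂ − sin φ₁ · cos φ₂ · cos Δλ )
  = atan2(0.77083, -0.61708) = 128.679° → normalised to [0°, 360°): 128.679°.

128.7°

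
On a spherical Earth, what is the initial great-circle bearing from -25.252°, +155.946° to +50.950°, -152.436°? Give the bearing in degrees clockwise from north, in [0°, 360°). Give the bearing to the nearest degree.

30°

Δλ = -152.436 − 155.946 = -308.382°; wrapped into (−180°, 180°]: 51.618°.
θ = atan2( sin Δλ · cos φ₂ , cos φ₁ · sin φ₂ − sin φ₁ · cos φ₂ · cos Δλ )
  = atan2(0.49385, 0.86926) = 29.602° → normalised to [0°, 360°): 29.602°.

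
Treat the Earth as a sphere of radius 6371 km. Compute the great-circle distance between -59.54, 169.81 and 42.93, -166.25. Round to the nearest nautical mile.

Δλ = -166.25 − 169.81 = -336.06°; wrapped into (−180°, 180°]: 23.94°.
Δφ = 42.93 − -59.54 = 102.47°.
a = sin²(Δφ/2) + cos φ₁ · cos φ₂ · sin²(Δλ/2) = 0.623930.
c = 2·atan2(√a, √(1−a)) = 1.82127 rad → d = 6371·c ≈ 11603.29 km ≈ 6265.28 nmi.

6265 nmi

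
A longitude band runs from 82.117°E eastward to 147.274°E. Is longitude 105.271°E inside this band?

Yes

Band width going east from +82.117° to +147.274°: ((147.274 − 82.117) mod 360) = 65.157°.
Offset of +105.271° east of the west edge: ((105.271 − 82.117) mod 360) = 23.154°.
23.154° ≤ 65.157° ⇒ inside.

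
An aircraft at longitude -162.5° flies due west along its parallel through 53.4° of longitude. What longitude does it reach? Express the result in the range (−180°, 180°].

+144.1°

Start at -162.5°; shift −53.4° → -215.9°.
-215.9° lies outside (−180°, 180°]; add 360° → +144.1°.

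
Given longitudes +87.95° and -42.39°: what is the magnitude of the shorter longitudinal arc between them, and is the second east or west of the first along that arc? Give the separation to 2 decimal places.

Raw difference: -42.39 − 87.95 = -130.34°.
Normalise into (−180°, 180°]: -130.34° stays -130.34°.
Negative ⇒ the second point lies to the west; separation 130.34°.

130.34° west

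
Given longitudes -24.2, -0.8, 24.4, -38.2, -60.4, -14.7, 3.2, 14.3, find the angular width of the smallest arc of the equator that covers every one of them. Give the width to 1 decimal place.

Sort the longitudes: -60.4°, -38.2°, -24.2°, -14.7°, -0.8°, +3.2°, +14.3°, +24.4°.
Eastward gaps between consecutive values (wrapping around): 22.2°, 14.0°, 9.5°, 13.9°, 4.0°, 11.1°, 10.1°, 275.2°.
Largest gap = 275.2° ⇒ minimal covering band is its complement: 360° − 275.2° = 84.8°.
Band runs from -60.4° eastward to +24.4°.

84.8°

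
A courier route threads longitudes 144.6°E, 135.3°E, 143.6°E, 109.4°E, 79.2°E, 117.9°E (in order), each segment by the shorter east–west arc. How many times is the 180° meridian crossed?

0

Leg 1: +144.6° → +135.3°, shortest Δλ = -9.3° (west) — does not cross 180°.
Leg 2: +135.3° → +143.6°, shortest Δλ = 8.3° (east) — does not cross 180°.
Leg 3: +143.6° → +109.4°, shortest Δλ = -34.2° (west) — does not cross 180°.
Leg 4: +109.4° → +79.2°, shortest Δλ = -30.2° (west) — does not cross 180°.
Leg 5: +79.2° → +117.9°, shortest Δλ = 38.7° (east) — does not cross 180°.
Total crossings: 0.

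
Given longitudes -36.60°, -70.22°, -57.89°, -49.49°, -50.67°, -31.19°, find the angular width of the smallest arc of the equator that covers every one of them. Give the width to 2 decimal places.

39.03°

Sort the longitudes: -70.22°, -57.89°, -50.67°, -49.49°, -36.60°, -31.19°.
Eastward gaps between consecutive values (wrapping around): 12.33°, 7.22°, 1.18°, 12.89°, 5.41°, 320.97°.
Largest gap = 320.97° ⇒ minimal covering band is its complement: 360° − 320.97° = 39.03°.
Band runs from -70.22° eastward to -31.19°.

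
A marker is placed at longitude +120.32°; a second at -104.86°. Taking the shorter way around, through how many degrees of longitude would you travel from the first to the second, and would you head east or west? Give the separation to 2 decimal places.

134.82° east

Raw difference: -104.86 − 120.32 = -225.18°.
Normalise into (−180°, 180°]: -225.18° + 360° = 134.82°.
Positive ⇒ the second point lies to the east; separation 134.82°.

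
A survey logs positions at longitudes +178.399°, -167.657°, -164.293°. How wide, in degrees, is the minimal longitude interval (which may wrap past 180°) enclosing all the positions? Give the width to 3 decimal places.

17.308°

Sort the longitudes: -167.657°, -164.293°, +178.399°.
Eastward gaps between consecutive values (wrapping around): 3.364°, 342.692°, 13.944°.
Largest gap = 342.692° ⇒ minimal covering band is its complement: 360° − 342.692° = 17.308°.
Band runs from +178.399° eastward to -164.293°, crossing the antimeridian.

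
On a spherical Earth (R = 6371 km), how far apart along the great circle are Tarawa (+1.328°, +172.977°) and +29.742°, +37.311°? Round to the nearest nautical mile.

Δλ = 37.311 − 172.977 = -135.666°.
Δφ = 29.742 − 1.328 = 28.414°.
a = sin²(Δφ/2) + cos φ₁ · cos φ₂ · sin²(Δλ/2) = 0.804694.
c = 2·atan2(√a, √(1−a)) = 2.22609 rad → d = 6371·c ≈ 14182.39 km ≈ 7657.88 nmi.

7658 nmi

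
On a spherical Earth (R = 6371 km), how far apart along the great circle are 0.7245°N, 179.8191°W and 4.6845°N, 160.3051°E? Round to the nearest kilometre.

Δλ = 160.3051 − -179.8191 = 340.1242°; wrapped into (−180°, 180°]: -19.8758°.
Δφ = 4.6845 − 0.7245 = 3.9600°.
a = sin²(Δφ/2) + cos φ₁ · cos φ₂ · sin²(Δλ/2) = 0.030876.
c = 2·atan2(√a, √(1−a)) = 0.35327 rad → d = 6371·c ≈ 2250.65 km.

2251 km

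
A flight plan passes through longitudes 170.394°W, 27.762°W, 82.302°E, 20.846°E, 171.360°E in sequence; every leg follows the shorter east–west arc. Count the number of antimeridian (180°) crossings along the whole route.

Leg 1: -170.394° → -27.762°, shortest Δλ = 142.632° (east) — does not cross 180°.
Leg 2: -27.762° → +82.302°, shortest Δλ = 110.064° (east) — does not cross 180°.
Leg 3: +82.302° → +20.846°, shortest Δλ = -61.456° (west) — does not cross 180°.
Leg 4: +20.846° → +171.360°, shortest Δλ = 150.514° (east) — does not cross 180°.
Total crossings: 0.

0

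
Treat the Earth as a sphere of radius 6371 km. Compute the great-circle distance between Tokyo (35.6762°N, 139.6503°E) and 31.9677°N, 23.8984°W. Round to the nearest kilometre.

Δλ = -23.8984 − 139.6503 = -163.5487°.
Δφ = 31.9677 − 35.6762 = -3.7085°.
a = sin²(Δφ/2) + cos φ₁ · cos φ₂ · sin²(Δλ/2) = 0.676075.
c = 2·atan2(√a, √(1−a)) = 1.93066 rad → d = 6371·c ≈ 12300.25 km.

12300 km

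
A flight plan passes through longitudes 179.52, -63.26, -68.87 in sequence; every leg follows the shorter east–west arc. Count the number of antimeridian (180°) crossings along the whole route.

1

Leg 1: +179.52° → -63.26°, shortest Δλ = 117.22° (east) — crosses 180°.
Leg 2: -63.26° → -68.87°, shortest Δλ = -5.61° (west) — does not cross 180°.
Total crossings: 1.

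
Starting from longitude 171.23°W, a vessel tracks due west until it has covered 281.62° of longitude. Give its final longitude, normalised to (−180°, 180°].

92.85°W

Start at -171.23°; shift −281.62° → -452.85°.
-452.85° lies outside (−180°, 180°]; add 360° → -92.85°.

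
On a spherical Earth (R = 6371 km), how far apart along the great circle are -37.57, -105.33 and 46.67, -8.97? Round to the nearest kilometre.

Δλ = -8.97 − -105.33 = 96.36°.
Δφ = 46.67 − -37.57 = 84.24°.
a = sin²(Δφ/2) + cos φ₁ · cos φ₂ · sin²(Δλ/2) = 0.751888.
c = 2·atan2(√a, √(1−a)) = 2.09876 rad → d = 6371·c ≈ 13371.20 km.

13371 km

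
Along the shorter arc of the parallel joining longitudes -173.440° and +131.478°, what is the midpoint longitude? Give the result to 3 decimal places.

Signed shortest Δλ from -173.440° to +131.478° is -55.082°.
Midpoint longitude = -173.440° + (-55.082°)/2 = -173.440° − 27.541° = -200.981°.
Normalise into (−180°, 180°]: +159.019°.
(The naïve average (-173.440 + +131.478)/2 = -20.981° is on the wrong side of the globe.)

+159.019°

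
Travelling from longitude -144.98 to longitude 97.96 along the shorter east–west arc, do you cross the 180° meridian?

Yes

Naïve |97.96 − -144.98| = 242.94° > 180°, so the shorter arc goes the other way round — across 180°.
Signed shortest Δλ = ((97.96 − -144.98 + 180) mod 360) − 180 = -117.06°.
Going west by 117.06° from -144.98° passes through 180° before reaching +97.96°.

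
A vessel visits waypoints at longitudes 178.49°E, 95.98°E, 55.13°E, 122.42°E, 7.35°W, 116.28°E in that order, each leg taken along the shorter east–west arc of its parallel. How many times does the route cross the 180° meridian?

0

Leg 1: +178.49° → +95.98°, shortest Δλ = -82.51° (west) — does not cross 180°.
Leg 2: +95.98° → +55.13°, shortest Δλ = -40.85° (west) — does not cross 180°.
Leg 3: +55.13° → +122.42°, shortest Δλ = 67.29° (east) — does not cross 180°.
Leg 4: +122.42° → -7.35°, shortest Δλ = -129.77° (west) — does not cross 180°.
Leg 5: -7.35° → +116.28°, shortest Δλ = 123.63° (east) — does not cross 180°.
Total crossings: 0.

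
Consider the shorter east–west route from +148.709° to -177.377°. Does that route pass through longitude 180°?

Yes

Naïve |-177.377 − 148.709| = 326.086° > 180°, so the shorter arc goes the other way round — across 180°.
Signed shortest Δλ = ((-177.377 − 148.709 + 180) mod 360) − 180 = 33.914°.
Going east by 33.914° from +148.709° passes through 180° before reaching -177.377°.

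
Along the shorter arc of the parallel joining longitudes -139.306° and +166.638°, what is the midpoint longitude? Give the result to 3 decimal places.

-166.334°

Signed shortest Δλ from -139.306° to +166.638° is -54.056°.
Midpoint longitude = -139.306° + (-54.056°)/2 = -139.306° − 27.028° = -166.334°.
(The naïve average (-139.306 + +166.638)/2 = 13.666° is on the wrong side of the globe.)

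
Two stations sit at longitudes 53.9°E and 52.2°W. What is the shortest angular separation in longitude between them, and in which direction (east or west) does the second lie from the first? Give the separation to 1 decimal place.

Raw difference: -52.2 − 53.9 = -106.1°.
Normalise into (−180°, 180°]: -106.1° stays -106.1°.
Negative ⇒ the second point lies to the west; separation 106.1°.

106.1° west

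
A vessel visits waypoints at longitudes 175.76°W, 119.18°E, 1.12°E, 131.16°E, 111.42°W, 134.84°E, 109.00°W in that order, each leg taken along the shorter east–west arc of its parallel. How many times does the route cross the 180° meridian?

4

Leg 1: -175.76° → +119.18°, shortest Δλ = -65.06° (west) — crosses 180°.
Leg 2: +119.18° → +1.12°, shortest Δλ = -118.06° (west) — does not cross 180°.
Leg 3: +1.12° → +131.16°, shortest Δλ = 130.04° (east) — does not cross 180°.
Leg 4: +131.16° → -111.42°, shortest Δλ = 117.42° (east) — crosses 180°.
Leg 5: -111.42° → +134.84°, shortest Δλ = -113.74° (west) — crosses 180°.
Leg 6: +134.84° → -109.00°, shortest Δλ = 116.16° (east) — crosses 180°.
Total crossings: 4.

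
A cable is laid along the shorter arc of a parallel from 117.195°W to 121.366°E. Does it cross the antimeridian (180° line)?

Yes

Naïve |121.366 − -117.195| = 238.561° > 180°, so the shorter arc goes the other way round — across 180°.
Signed shortest Δλ = ((121.366 − -117.195 + 180) mod 360) − 180 = -121.439°.
Going west by 121.439° from -117.195° passes through 180° before reaching +121.366°.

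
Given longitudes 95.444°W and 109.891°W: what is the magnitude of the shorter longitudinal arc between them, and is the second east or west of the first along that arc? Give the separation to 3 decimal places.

14.447° west

Raw difference: -109.891 − -95.444 = -14.447°.
Normalise into (−180°, 180°]: -14.447° stays -14.447°.
Negative ⇒ the second point lies to the west; separation 14.447°.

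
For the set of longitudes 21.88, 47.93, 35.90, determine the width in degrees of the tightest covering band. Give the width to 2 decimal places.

Sort the longitudes: +21.88°, +35.90°, +47.93°.
Eastward gaps between consecutive values (wrapping around): 14.02°, 12.03°, 333.95°.
Largest gap = 333.95° ⇒ minimal covering band is its complement: 360° − 333.95° = 26.05°.
Band runs from +21.88° eastward to +47.93°.

26.05°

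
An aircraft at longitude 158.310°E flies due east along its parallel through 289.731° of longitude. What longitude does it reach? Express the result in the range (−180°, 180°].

Start at +158.310°; shift +289.731° → +448.041°.
+448.041° lies outside (−180°, 180°]; subtract 360° → +88.041°.

88.041°E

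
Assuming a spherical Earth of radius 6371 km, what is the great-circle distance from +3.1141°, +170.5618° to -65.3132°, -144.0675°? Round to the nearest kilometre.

Δλ = -144.0675 − 170.5618 = -314.6293°; wrapped into (−180°, 180°]: 45.3707°.
Δφ = -65.3132 − 3.1141 = -68.4273°.
a = sin²(Δφ/2) + cos φ₁ · cos φ₂ · sin²(Δλ/2) = 0.378191.
c = 2·atan2(√a, √(1−a)) = 1.32470 rad → d = 6371·c ≈ 8439.67 km.

8440 km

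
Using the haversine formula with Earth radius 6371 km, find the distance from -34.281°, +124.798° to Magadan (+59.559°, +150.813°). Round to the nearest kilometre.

Δλ = 150.813 − 124.798 = 26.015°.
Δφ = 59.559 − -34.281 = 93.840°.
a = sin²(Δφ/2) + cos φ₁ · cos φ₂ · sin²(Δλ/2) = 0.554694.
c = 2·atan2(√a, √(1−a)) = 1.68040 rad → d = 6371·c ≈ 10705.85 km.

10706 km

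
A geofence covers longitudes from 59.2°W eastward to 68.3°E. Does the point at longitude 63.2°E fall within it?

Yes

Band width going east from -59.2° to +68.3°: ((68.3 − -59.2) mod 360) = 127.5°.
Offset of +63.2° east of the west edge: ((63.2 − -59.2) mod 360) = 122.4°.
122.4° ≤ 127.5° ⇒ inside.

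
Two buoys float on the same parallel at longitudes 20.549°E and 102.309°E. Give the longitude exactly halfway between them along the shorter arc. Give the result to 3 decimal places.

61.429°E

Signed shortest Δλ from +20.549° to +102.309° is +81.760°.
Midpoint longitude = +20.549° + (+81.760°)/2 = +20.549° + 40.880° = +61.429°.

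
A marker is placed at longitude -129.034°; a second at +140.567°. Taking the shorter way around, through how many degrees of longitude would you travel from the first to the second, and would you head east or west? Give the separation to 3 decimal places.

90.399° west

Raw difference: 140.567 − -129.034 = 269.601°.
Normalise into (−180°, 180°]: 269.601° − 360° = -90.399°.
Negative ⇒ the second point lies to the west; separation 90.399°.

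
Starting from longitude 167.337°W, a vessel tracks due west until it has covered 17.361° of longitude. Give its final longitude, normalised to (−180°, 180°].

Start at -167.337°; shift −17.361° → -184.698°.
-184.698° lies outside (−180°, 180°]; add 360° → +175.302°.

175.302°E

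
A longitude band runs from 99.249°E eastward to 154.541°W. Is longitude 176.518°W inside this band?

Band width going east from +99.249° to -154.541°: ((-154.541 − 99.249) mod 360) = 106.210°.
Offset of -176.518° east of the west edge: ((-176.518 − 99.249) mod 360) = 84.233°.
84.233° ≤ 106.210° ⇒ inside.

Yes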